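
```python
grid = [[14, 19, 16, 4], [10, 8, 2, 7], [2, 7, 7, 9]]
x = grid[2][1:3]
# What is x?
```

grid[2] = [2, 7, 7, 9]. grid[2] has length 4. The slice grid[2][1:3] selects indices [1, 2] (1->7, 2->7), giving [7, 7].

[7, 7]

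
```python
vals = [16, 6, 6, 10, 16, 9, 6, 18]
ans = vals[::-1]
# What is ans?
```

vals has length 8. The slice vals[::-1] selects indices [7, 6, 5, 4, 3, 2, 1, 0] (7->18, 6->6, 5->9, 4->16, 3->10, 2->6, 1->6, 0->16), giving [18, 6, 9, 16, 10, 6, 6, 16].

[18, 6, 9, 16, 10, 6, 6, 16]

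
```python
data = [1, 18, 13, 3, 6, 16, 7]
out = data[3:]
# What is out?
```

data has length 7. The slice data[3:] selects indices [3, 4, 5, 6] (3->3, 4->6, 5->16, 6->7), giving [3, 6, 16, 7].

[3, 6, 16, 7]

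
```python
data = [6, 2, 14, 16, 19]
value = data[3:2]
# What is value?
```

data has length 5. The slice data[3:2] resolves to an empty index range, so the result is [].

[]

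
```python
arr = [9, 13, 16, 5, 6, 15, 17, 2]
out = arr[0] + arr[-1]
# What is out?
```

arr has length 8. arr[0] = 9.
arr has length 8. Negative index -1 maps to positive index 8 + (-1) = 7. arr[7] = 2.
Sum: 9 + 2 = 11.

11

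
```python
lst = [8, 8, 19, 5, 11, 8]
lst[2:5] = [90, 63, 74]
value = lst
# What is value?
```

lst starts as [8, 8, 19, 5, 11, 8] (length 6). The slice lst[2:5] covers indices [2, 3, 4] with values [19, 5, 11]. Replacing that slice with [90, 63, 74] (same length) produces [8, 8, 90, 63, 74, 8].

[8, 8, 90, 63, 74, 8]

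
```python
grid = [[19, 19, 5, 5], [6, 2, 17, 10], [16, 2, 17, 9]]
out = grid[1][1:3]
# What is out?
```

grid[1] = [6, 2, 17, 10]. grid[1] has length 4. The slice grid[1][1:3] selects indices [1, 2] (1->2, 2->17), giving [2, 17].

[2, 17]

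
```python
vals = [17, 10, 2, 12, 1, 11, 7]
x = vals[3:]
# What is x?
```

vals has length 7. The slice vals[3:] selects indices [3, 4, 5, 6] (3->12, 4->1, 5->11, 6->7), giving [12, 1, 11, 7].

[12, 1, 11, 7]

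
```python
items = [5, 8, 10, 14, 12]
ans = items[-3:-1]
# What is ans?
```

items has length 5. The slice items[-3:-1] selects indices [2, 3] (2->10, 3->14), giving [10, 14].

[10, 14]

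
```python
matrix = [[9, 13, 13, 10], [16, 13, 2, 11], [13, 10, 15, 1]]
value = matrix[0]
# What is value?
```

matrix has 3 rows. Row 0 is [9, 13, 13, 10].

[9, 13, 13, 10]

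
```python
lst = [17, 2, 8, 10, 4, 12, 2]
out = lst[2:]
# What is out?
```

lst has length 7. The slice lst[2:] selects indices [2, 3, 4, 5, 6] (2->8, 3->10, 4->4, 5->12, 6->2), giving [8, 10, 4, 12, 2].

[8, 10, 4, 12, 2]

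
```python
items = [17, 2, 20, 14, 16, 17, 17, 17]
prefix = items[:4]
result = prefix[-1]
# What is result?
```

items has length 8. The slice items[:4] selects indices [0, 1, 2, 3] (0->17, 1->2, 2->20, 3->14), giving [17, 2, 20, 14]. So prefix = [17, 2, 20, 14]. Then prefix[-1] = 14.

14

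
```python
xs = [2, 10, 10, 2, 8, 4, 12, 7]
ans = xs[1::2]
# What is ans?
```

xs has length 8. The slice xs[1::2] selects indices [1, 3, 5, 7] (1->10, 3->2, 5->4, 7->7), giving [10, 2, 4, 7].

[10, 2, 4, 7]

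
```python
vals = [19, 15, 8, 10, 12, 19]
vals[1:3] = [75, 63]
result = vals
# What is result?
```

vals starts as [19, 15, 8, 10, 12, 19] (length 6). The slice vals[1:3] covers indices [1, 2] with values [15, 8]. Replacing that slice with [75, 63] (same length) produces [19, 75, 63, 10, 12, 19].

[19, 75, 63, 10, 12, 19]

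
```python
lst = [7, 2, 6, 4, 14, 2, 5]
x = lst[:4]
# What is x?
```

lst has length 7. The slice lst[:4] selects indices [0, 1, 2, 3] (0->7, 1->2, 2->6, 3->4), giving [7, 2, 6, 4].

[7, 2, 6, 4]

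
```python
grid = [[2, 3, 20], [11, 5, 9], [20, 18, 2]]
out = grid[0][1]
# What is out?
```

grid[0] = [2, 3, 20]. Taking column 1 of that row yields 3.

3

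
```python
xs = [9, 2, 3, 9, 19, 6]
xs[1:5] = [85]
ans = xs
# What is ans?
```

xs starts as [9, 2, 3, 9, 19, 6] (length 6). The slice xs[1:5] covers indices [1, 2, 3, 4] with values [2, 3, 9, 19]. Replacing that slice with [85] (different length) produces [9, 85, 6].

[9, 85, 6]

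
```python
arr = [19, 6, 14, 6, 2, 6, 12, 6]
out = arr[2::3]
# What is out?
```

arr has length 8. The slice arr[2::3] selects indices [2, 5] (2->14, 5->6), giving [14, 6].

[14, 6]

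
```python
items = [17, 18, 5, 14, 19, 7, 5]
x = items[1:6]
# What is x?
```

items has length 7. The slice items[1:6] selects indices [1, 2, 3, 4, 5] (1->18, 2->5, 3->14, 4->19, 5->7), giving [18, 5, 14, 19, 7].

[18, 5, 14, 19, 7]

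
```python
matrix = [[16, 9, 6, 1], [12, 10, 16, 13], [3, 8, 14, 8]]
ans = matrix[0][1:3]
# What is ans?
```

matrix[0] = [16, 9, 6, 1]. matrix[0] has length 4. The slice matrix[0][1:3] selects indices [1, 2] (1->9, 2->6), giving [9, 6].

[9, 6]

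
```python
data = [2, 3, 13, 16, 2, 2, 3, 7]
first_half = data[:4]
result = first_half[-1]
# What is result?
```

data has length 8. The slice data[:4] selects indices [0, 1, 2, 3] (0->2, 1->3, 2->13, 3->16), giving [2, 3, 13, 16]. So first_half = [2, 3, 13, 16]. Then first_half[-1] = 16.

16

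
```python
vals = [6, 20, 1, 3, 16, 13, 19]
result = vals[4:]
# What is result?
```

vals has length 7. The slice vals[4:] selects indices [4, 5, 6] (4->16, 5->13, 6->19), giving [16, 13, 19].

[16, 13, 19]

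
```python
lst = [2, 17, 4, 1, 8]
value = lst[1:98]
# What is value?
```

lst has length 5. The slice lst[1:98] selects indices [1, 2, 3, 4] (1->17, 2->4, 3->1, 4->8), giving [17, 4, 1, 8].

[17, 4, 1, 8]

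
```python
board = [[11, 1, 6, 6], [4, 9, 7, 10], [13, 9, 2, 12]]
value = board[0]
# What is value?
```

board has 3 rows. Row 0 is [11, 1, 6, 6].

[11, 1, 6, 6]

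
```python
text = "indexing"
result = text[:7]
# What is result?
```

text has length 8. The slice text[:7] selects indices [0, 1, 2, 3, 4, 5, 6] (0->'i', 1->'n', 2->'d', 3->'e', 4->'x', 5->'i', 6->'n'), giving 'indexin'.

'indexin'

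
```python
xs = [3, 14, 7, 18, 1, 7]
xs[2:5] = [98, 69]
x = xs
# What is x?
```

xs starts as [3, 14, 7, 18, 1, 7] (length 6). The slice xs[2:5] covers indices [2, 3, 4] with values [7, 18, 1]. Replacing that slice with [98, 69] (different length) produces [3, 14, 98, 69, 7].

[3, 14, 98, 69, 7]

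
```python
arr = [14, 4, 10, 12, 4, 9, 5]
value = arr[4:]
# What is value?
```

arr has length 7. The slice arr[4:] selects indices [4, 5, 6] (4->4, 5->9, 6->5), giving [4, 9, 5].

[4, 9, 5]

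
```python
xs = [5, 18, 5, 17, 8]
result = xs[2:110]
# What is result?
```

xs has length 5. The slice xs[2:110] selects indices [2, 3, 4] (2->5, 3->17, 4->8), giving [5, 17, 8].

[5, 17, 8]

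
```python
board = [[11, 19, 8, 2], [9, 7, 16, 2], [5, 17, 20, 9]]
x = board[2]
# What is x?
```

board has 3 rows. Row 2 is [5, 17, 20, 9].

[5, 17, 20, 9]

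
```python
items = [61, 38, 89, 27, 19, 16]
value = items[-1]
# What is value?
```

items has length 6. Negative index -1 maps to positive index 6 + (-1) = 5. items[5] = 16.

16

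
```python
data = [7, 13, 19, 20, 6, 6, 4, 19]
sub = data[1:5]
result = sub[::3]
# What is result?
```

data has length 8. The slice data[1:5] selects indices [1, 2, 3, 4] (1->13, 2->19, 3->20, 4->6), giving [13, 19, 20, 6]. So sub = [13, 19, 20, 6]. sub has length 4. The slice sub[::3] selects indices [0, 3] (0->13, 3->6), giving [13, 6].

[13, 6]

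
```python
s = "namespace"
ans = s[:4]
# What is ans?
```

s has length 9. The slice s[:4] selects indices [0, 1, 2, 3] (0->'n', 1->'a', 2->'m', 3->'e'), giving 'name'.

'name'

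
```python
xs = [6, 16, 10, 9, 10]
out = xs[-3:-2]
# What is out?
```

xs has length 5. The slice xs[-3:-2] selects indices [2] (2->10), giving [10].

[10]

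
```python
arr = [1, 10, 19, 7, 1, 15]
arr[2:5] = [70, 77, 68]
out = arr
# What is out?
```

arr starts as [1, 10, 19, 7, 1, 15] (length 6). The slice arr[2:5] covers indices [2, 3, 4] with values [19, 7, 1]. Replacing that slice with [70, 77, 68] (same length) produces [1, 10, 70, 77, 68, 15].

[1, 10, 70, 77, 68, 15]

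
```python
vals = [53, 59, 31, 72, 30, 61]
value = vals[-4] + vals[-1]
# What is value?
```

vals has length 6. Negative index -4 maps to positive index 6 + (-4) = 2. vals[2] = 31.
vals has length 6. Negative index -1 maps to positive index 6 + (-1) = 5. vals[5] = 61.
Sum: 31 + 61 = 92.

92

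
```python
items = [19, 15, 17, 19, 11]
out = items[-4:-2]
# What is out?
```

items has length 5. The slice items[-4:-2] selects indices [1, 2] (1->15, 2->17), giving [15, 17].

[15, 17]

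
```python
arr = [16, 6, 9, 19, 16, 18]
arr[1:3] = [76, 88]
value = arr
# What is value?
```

arr starts as [16, 6, 9, 19, 16, 18] (length 6). The slice arr[1:3] covers indices [1, 2] with values [6, 9]. Replacing that slice with [76, 88] (same length) produces [16, 76, 88, 19, 16, 18].

[16, 76, 88, 19, 16, 18]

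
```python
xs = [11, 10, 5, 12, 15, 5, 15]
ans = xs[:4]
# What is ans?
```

xs has length 7. The slice xs[:4] selects indices [0, 1, 2, 3] (0->11, 1->10, 2->5, 3->12), giving [11, 10, 5, 12].

[11, 10, 5, 12]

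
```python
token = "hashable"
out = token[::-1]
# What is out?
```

token has length 8. The slice token[::-1] selects indices [7, 6, 5, 4, 3, 2, 1, 0] (7->'e', 6->'l', 5->'b', 4->'a', 3->'h', 2->'s', 1->'a', 0->'h'), giving 'elbahsah'.

'elbahsah'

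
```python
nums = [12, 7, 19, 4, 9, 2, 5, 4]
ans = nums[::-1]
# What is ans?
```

nums has length 8. The slice nums[::-1] selects indices [7, 6, 5, 4, 3, 2, 1, 0] (7->4, 6->5, 5->2, 4->9, 3->4, 2->19, 1->7, 0->12), giving [4, 5, 2, 9, 4, 19, 7, 12].

[4, 5, 2, 9, 4, 19, 7, 12]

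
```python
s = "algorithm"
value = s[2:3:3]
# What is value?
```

s has length 9. The slice s[2:3:3] selects indices [2] (2->'g'), giving 'g'.

'g'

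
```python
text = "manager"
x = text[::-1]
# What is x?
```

text has length 7. The slice text[::-1] selects indices [6, 5, 4, 3, 2, 1, 0] (6->'r', 5->'e', 4->'g', 3->'a', 2->'n', 1->'a', 0->'m'), giving 'reganam'.

'reganam'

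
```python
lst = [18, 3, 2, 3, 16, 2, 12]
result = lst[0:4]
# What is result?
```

lst has length 7. The slice lst[0:4] selects indices [0, 1, 2, 3] (0->18, 1->3, 2->2, 3->3), giving [18, 3, 2, 3].

[18, 3, 2, 3]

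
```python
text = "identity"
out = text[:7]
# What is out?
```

text has length 8. The slice text[:7] selects indices [0, 1, 2, 3, 4, 5, 6] (0->'i', 1->'d', 2->'e', 3->'n', 4->'t', 5->'i', 6->'t'), giving 'identit'.

'identit'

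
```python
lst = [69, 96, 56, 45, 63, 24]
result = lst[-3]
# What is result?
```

lst has length 6. Negative index -3 maps to positive index 6 + (-3) = 3. lst[3] = 45.

45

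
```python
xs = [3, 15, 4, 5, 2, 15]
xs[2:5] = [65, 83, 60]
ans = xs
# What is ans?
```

xs starts as [3, 15, 4, 5, 2, 15] (length 6). The slice xs[2:5] covers indices [2, 3, 4] with values [4, 5, 2]. Replacing that slice with [65, 83, 60] (same length) produces [3, 15, 65, 83, 60, 15].

[3, 15, 65, 83, 60, 15]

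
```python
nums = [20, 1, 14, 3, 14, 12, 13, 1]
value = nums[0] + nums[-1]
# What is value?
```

nums has length 8. nums[0] = 20.
nums has length 8. Negative index -1 maps to positive index 8 + (-1) = 7. nums[7] = 1.
Sum: 20 + 1 = 21.

21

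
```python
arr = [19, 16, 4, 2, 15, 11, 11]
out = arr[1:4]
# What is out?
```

arr has length 7. The slice arr[1:4] selects indices [1, 2, 3] (1->16, 2->4, 3->2), giving [16, 4, 2].

[16, 4, 2]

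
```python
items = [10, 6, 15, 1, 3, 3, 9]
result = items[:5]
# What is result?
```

items has length 7. The slice items[:5] selects indices [0, 1, 2, 3, 4] (0->10, 1->6, 2->15, 3->1, 4->3), giving [10, 6, 15, 1, 3].

[10, 6, 15, 1, 3]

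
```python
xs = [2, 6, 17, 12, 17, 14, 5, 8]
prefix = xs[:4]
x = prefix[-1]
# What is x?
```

xs has length 8. The slice xs[:4] selects indices [0, 1, 2, 3] (0->2, 1->6, 2->17, 3->12), giving [2, 6, 17, 12]. So prefix = [2, 6, 17, 12]. Then prefix[-1] = 12.

12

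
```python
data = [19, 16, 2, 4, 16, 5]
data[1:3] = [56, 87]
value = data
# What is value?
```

data starts as [19, 16, 2, 4, 16, 5] (length 6). The slice data[1:3] covers indices [1, 2] with values [16, 2]. Replacing that slice with [56, 87] (same length) produces [19, 56, 87, 4, 16, 5].

[19, 56, 87, 4, 16, 5]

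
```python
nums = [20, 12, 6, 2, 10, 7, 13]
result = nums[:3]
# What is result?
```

nums has length 7. The slice nums[:3] selects indices [0, 1, 2] (0->20, 1->12, 2->6), giving [20, 12, 6].

[20, 12, 6]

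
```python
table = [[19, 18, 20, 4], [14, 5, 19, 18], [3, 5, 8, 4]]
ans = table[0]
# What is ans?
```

table has 3 rows. Row 0 is [19, 18, 20, 4].

[19, 18, 20, 4]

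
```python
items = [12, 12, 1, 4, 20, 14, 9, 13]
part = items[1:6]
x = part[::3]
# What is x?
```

items has length 8. The slice items[1:6] selects indices [1, 2, 3, 4, 5] (1->12, 2->1, 3->4, 4->20, 5->14), giving [12, 1, 4, 20, 14]. So part = [12, 1, 4, 20, 14]. part has length 5. The slice part[::3] selects indices [0, 3] (0->12, 3->20), giving [12, 20].

[12, 20]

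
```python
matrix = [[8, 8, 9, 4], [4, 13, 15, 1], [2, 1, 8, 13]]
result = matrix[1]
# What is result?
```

matrix has 3 rows. Row 1 is [4, 13, 15, 1].

[4, 13, 15, 1]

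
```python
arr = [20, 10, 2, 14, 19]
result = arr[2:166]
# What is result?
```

arr has length 5. The slice arr[2:166] selects indices [2, 3, 4] (2->2, 3->14, 4->19), giving [2, 14, 19].

[2, 14, 19]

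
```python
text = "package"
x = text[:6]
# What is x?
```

text has length 7. The slice text[:6] selects indices [0, 1, 2, 3, 4, 5] (0->'p', 1->'a', 2->'c', 3->'k', 4->'a', 5->'g'), giving 'packag'.

'packag'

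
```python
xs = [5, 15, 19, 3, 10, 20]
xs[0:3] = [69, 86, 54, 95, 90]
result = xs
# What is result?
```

xs starts as [5, 15, 19, 3, 10, 20] (length 6). The slice xs[0:3] covers indices [0, 1, 2] with values [5, 15, 19]. Replacing that slice with [69, 86, 54, 95, 90] (different length) produces [69, 86, 54, 95, 90, 3, 10, 20].

[69, 86, 54, 95, 90, 3, 10, 20]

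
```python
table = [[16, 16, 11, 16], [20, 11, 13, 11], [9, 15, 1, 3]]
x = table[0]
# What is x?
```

table has 3 rows. Row 0 is [16, 16, 11, 16].

[16, 16, 11, 16]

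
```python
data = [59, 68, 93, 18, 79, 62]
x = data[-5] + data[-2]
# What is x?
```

data has length 6. Negative index -5 maps to positive index 6 + (-5) = 1. data[1] = 68.
data has length 6. Negative index -2 maps to positive index 6 + (-2) = 4. data[4] = 79.
Sum: 68 + 79 = 147.

147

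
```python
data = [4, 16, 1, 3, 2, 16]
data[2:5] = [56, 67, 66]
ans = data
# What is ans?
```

data starts as [4, 16, 1, 3, 2, 16] (length 6). The slice data[2:5] covers indices [2, 3, 4] with values [1, 3, 2]. Replacing that slice with [56, 67, 66] (same length) produces [4, 16, 56, 67, 66, 16].

[4, 16, 56, 67, 66, 16]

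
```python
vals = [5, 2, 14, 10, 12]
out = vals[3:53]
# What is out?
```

vals has length 5. The slice vals[3:53] selects indices [3, 4] (3->10, 4->12), giving [10, 12].

[10, 12]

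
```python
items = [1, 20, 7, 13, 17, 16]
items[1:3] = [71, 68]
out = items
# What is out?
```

items starts as [1, 20, 7, 13, 17, 16] (length 6). The slice items[1:3] covers indices [1, 2] with values [20, 7]. Replacing that slice with [71, 68] (same length) produces [1, 71, 68, 13, 17, 16].

[1, 71, 68, 13, 17, 16]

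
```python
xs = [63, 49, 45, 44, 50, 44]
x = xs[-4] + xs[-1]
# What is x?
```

xs has length 6. Negative index -4 maps to positive index 6 + (-4) = 2. xs[2] = 45.
xs has length 6. Negative index -1 maps to positive index 6 + (-1) = 5. xs[5] = 44.
Sum: 45 + 44 = 89.

89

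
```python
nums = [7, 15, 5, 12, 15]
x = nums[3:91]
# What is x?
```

nums has length 5. The slice nums[3:91] selects indices [3, 4] (3->12, 4->15), giving [12, 15].

[12, 15]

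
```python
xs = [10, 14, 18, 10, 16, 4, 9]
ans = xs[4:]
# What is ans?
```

xs has length 7. The slice xs[4:] selects indices [4, 5, 6] (4->16, 5->4, 6->9), giving [16, 4, 9].

[16, 4, 9]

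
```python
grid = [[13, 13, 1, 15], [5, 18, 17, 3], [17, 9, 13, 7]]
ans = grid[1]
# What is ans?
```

grid has 3 rows. Row 1 is [5, 18, 17, 3].

[5, 18, 17, 3]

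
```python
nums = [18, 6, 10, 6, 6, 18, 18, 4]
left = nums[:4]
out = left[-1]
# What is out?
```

nums has length 8. The slice nums[:4] selects indices [0, 1, 2, 3] (0->18, 1->6, 2->10, 3->6), giving [18, 6, 10, 6]. So left = [18, 6, 10, 6]. Then left[-1] = 6.

6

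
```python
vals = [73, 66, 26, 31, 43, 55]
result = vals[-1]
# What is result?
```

vals has length 6. Negative index -1 maps to positive index 6 + (-1) = 5. vals[5] = 55.

55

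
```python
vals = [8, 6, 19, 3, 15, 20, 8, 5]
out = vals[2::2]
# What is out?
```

vals has length 8. The slice vals[2::2] selects indices [2, 4, 6] (2->19, 4->15, 6->8), giving [19, 15, 8].

[19, 15, 8]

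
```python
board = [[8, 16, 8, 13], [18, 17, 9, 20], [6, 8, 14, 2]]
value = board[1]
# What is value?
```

board has 3 rows. Row 1 is [18, 17, 9, 20].

[18, 17, 9, 20]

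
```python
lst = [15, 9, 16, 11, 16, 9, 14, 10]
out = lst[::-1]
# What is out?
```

lst has length 8. The slice lst[::-1] selects indices [7, 6, 5, 4, 3, 2, 1, 0] (7->10, 6->14, 5->9, 4->16, 3->11, 2->16, 1->9, 0->15), giving [10, 14, 9, 16, 11, 16, 9, 15].

[10, 14, 9, 16, 11, 16, 9, 15]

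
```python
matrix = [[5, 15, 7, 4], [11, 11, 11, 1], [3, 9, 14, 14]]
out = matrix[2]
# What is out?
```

matrix has 3 rows. Row 2 is [3, 9, 14, 14].

[3, 9, 14, 14]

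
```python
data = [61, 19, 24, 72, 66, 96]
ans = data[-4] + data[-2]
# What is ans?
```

data has length 6. Negative index -4 maps to positive index 6 + (-4) = 2. data[2] = 24.
data has length 6. Negative index -2 maps to positive index 6 + (-2) = 4. data[4] = 66.
Sum: 24 + 66 = 90.

90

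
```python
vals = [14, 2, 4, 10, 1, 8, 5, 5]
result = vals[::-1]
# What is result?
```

vals has length 8. The slice vals[::-1] selects indices [7, 6, 5, 4, 3, 2, 1, 0] (7->5, 6->5, 5->8, 4->1, 3->10, 2->4, 1->2, 0->14), giving [5, 5, 8, 1, 10, 4, 2, 14].

[5, 5, 8, 1, 10, 4, 2, 14]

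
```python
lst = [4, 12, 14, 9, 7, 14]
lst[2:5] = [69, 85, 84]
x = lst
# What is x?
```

lst starts as [4, 12, 14, 9, 7, 14] (length 6). The slice lst[2:5] covers indices [2, 3, 4] with values [14, 9, 7]. Replacing that slice with [69, 85, 84] (same length) produces [4, 12, 69, 85, 84, 14].

[4, 12, 69, 85, 84, 14]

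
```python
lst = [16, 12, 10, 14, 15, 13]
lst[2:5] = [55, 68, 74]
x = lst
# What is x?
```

lst starts as [16, 12, 10, 14, 15, 13] (length 6). The slice lst[2:5] covers indices [2, 3, 4] with values [10, 14, 15]. Replacing that slice with [55, 68, 74] (same length) produces [16, 12, 55, 68, 74, 13].

[16, 12, 55, 68, 74, 13]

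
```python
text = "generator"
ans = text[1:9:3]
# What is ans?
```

text has length 9. The slice text[1:9:3] selects indices [1, 4, 7] (1->'e', 4->'r', 7->'o'), giving 'ero'.

'ero'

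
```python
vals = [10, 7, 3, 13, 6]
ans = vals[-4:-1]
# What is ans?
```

vals has length 5. The slice vals[-4:-1] selects indices [1, 2, 3] (1->7, 2->3, 3->13), giving [7, 3, 13].

[7, 3, 13]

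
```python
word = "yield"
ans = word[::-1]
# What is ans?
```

word has length 5. The slice word[::-1] selects indices [4, 3, 2, 1, 0] (4->'d', 3->'l', 2->'e', 1->'i', 0->'y'), giving 'dleiy'.

'dleiy'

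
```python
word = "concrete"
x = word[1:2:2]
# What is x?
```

word has length 8. The slice word[1:2:2] selects indices [1] (1->'o'), giving 'o'.

'o'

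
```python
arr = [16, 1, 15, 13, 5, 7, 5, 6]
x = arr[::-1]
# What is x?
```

arr has length 8. The slice arr[::-1] selects indices [7, 6, 5, 4, 3, 2, 1, 0] (7->6, 6->5, 5->7, 4->5, 3->13, 2->15, 1->1, 0->16), giving [6, 5, 7, 5, 13, 15, 1, 16].

[6, 5, 7, 5, 13, 15, 1, 16]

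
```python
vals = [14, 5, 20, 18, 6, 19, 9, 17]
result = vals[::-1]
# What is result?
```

vals has length 8. The slice vals[::-1] selects indices [7, 6, 5, 4, 3, 2, 1, 0] (7->17, 6->9, 5->19, 4->6, 3->18, 2->20, 1->5, 0->14), giving [17, 9, 19, 6, 18, 20, 5, 14].

[17, 9, 19, 6, 18, 20, 5, 14]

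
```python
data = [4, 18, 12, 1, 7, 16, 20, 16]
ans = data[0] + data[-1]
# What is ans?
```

data has length 8. data[0] = 4.
data has length 8. Negative index -1 maps to positive index 8 + (-1) = 7. data[7] = 16.
Sum: 4 + 16 = 20.

20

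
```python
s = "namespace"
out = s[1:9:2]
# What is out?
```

s has length 9. The slice s[1:9:2] selects indices [1, 3, 5, 7] (1->'a', 3->'e', 5->'p', 7->'c'), giving 'aepc'.

'aepc'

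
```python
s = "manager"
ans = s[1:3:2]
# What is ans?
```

s has length 7. The slice s[1:3:2] selects indices [1] (1->'a'), giving 'a'.

'a'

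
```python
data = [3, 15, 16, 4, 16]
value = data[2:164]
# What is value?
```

data has length 5. The slice data[2:164] selects indices [2, 3, 4] (2->16, 3->4, 4->16), giving [16, 4, 16].

[16, 4, 16]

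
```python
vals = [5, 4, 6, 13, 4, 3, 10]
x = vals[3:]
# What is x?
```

vals has length 7. The slice vals[3:] selects indices [3, 4, 5, 6] (3->13, 4->4, 5->3, 6->10), giving [13, 4, 3, 10].

[13, 4, 3, 10]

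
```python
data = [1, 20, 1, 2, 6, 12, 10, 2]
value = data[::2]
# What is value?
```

data has length 8. The slice data[::2] selects indices [0, 2, 4, 6] (0->1, 2->1, 4->6, 6->10), giving [1, 1, 6, 10].

[1, 1, 6, 10]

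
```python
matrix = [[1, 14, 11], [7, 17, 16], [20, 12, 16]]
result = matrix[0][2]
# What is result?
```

matrix[0] = [1, 14, 11]. Taking column 2 of that row yields 11.

11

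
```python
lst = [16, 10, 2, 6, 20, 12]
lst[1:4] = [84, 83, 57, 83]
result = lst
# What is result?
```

lst starts as [16, 10, 2, 6, 20, 12] (length 6). The slice lst[1:4] covers indices [1, 2, 3] with values [10, 2, 6]. Replacing that slice with [84, 83, 57, 83] (different length) produces [16, 84, 83, 57, 83, 20, 12].

[16, 84, 83, 57, 83, 20, 12]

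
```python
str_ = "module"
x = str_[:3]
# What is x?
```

str_ has length 6. The slice str_[:3] selects indices [0, 1, 2] (0->'m', 1->'o', 2->'d'), giving 'mod'.

'mod'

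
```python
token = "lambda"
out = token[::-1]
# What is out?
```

token has length 6. The slice token[::-1] selects indices [5, 4, 3, 2, 1, 0] (5->'a', 4->'d', 3->'b', 2->'m', 1->'a', 0->'l'), giving 'adbmal'.

'adbmal'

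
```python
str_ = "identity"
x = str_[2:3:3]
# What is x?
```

str_ has length 8. The slice str_[2:3:3] selects indices [2] (2->'e'), giving 'e'.

'e'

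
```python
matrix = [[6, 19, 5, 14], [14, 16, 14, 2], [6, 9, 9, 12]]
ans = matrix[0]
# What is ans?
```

matrix has 3 rows. Row 0 is [6, 19, 5, 14].

[6, 19, 5, 14]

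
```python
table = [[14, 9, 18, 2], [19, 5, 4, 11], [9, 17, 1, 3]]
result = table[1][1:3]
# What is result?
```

table[1] = [19, 5, 4, 11]. table[1] has length 4. The slice table[1][1:3] selects indices [1, 2] (1->5, 2->4), giving [5, 4].

[5, 4]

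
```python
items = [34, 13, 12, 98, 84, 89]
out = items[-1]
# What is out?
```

items has length 6. Negative index -1 maps to positive index 6 + (-1) = 5. items[5] = 89.

89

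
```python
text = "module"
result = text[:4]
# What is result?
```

text has length 6. The slice text[:4] selects indices [0, 1, 2, 3] (0->'m', 1->'o', 2->'d', 3->'u'), giving 'modu'.

'modu'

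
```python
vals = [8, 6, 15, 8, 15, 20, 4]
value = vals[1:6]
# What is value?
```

vals has length 7. The slice vals[1:6] selects indices [1, 2, 3, 4, 5] (1->6, 2->15, 3->8, 4->15, 5->20), giving [6, 15, 8, 15, 20].

[6, 15, 8, 15, 20]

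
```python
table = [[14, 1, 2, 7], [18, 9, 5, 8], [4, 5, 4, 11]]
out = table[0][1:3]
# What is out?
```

table[0] = [14, 1, 2, 7]. table[0] has length 4. The slice table[0][1:3] selects indices [1, 2] (1->1, 2->2), giving [1, 2].

[1, 2]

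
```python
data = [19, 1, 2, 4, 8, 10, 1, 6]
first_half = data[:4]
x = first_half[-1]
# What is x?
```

data has length 8. The slice data[:4] selects indices [0, 1, 2, 3] (0->19, 1->1, 2->2, 3->4), giving [19, 1, 2, 4]. So first_half = [19, 1, 2, 4]. Then first_half[-1] = 4.

4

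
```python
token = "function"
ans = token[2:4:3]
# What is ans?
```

token has length 8. The slice token[2:4:3] selects indices [2] (2->'n'), giving 'n'.

'n'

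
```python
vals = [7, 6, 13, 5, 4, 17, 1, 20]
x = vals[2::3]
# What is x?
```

vals has length 8. The slice vals[2::3] selects indices [2, 5] (2->13, 5->17), giving [13, 17].

[13, 17]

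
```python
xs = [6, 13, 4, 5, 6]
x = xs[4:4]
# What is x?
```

xs has length 5. The slice xs[4:4] resolves to an empty index range, so the result is [].

[]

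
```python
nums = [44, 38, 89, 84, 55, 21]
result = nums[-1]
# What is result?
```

nums has length 6. Negative index -1 maps to positive index 6 + (-1) = 5. nums[5] = 21.

21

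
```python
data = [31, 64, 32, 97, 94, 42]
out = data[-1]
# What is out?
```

data has length 6. Negative index -1 maps to positive index 6 + (-1) = 5. data[5] = 42.

42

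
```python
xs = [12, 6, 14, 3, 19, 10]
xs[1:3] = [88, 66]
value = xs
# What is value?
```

xs starts as [12, 6, 14, 3, 19, 10] (length 6). The slice xs[1:3] covers indices [1, 2] with values [6, 14]. Replacing that slice with [88, 66] (same length) produces [12, 88, 66, 3, 19, 10].

[12, 88, 66, 3, 19, 10]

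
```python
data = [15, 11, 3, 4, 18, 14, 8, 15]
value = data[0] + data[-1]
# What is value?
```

data has length 8. data[0] = 15.
data has length 8. Negative index -1 maps to positive index 8 + (-1) = 7. data[7] = 15.
Sum: 15 + 15 = 30.

30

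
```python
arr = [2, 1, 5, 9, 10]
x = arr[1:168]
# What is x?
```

arr has length 5. The slice arr[1:168] selects indices [1, 2, 3, 4] (1->1, 2->5, 3->9, 4->10), giving [1, 5, 9, 10].

[1, 5, 9, 10]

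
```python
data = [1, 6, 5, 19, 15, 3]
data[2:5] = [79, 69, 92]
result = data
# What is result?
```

data starts as [1, 6, 5, 19, 15, 3] (length 6). The slice data[2:5] covers indices [2, 3, 4] with values [5, 19, 15]. Replacing that slice with [79, 69, 92] (same length) produces [1, 6, 79, 69, 92, 3].

[1, 6, 79, 69, 92, 3]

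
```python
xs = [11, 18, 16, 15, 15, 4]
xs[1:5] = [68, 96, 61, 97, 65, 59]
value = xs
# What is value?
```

xs starts as [11, 18, 16, 15, 15, 4] (length 6). The slice xs[1:5] covers indices [1, 2, 3, 4] with values [18, 16, 15, 15]. Replacing that slice with [68, 96, 61, 97, 65, 59] (different length) produces [11, 68, 96, 61, 97, 65, 59, 4].

[11, 68, 96, 61, 97, 65, 59, 4]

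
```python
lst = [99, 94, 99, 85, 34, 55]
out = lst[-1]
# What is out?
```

lst has length 6. Negative index -1 maps to positive index 6 + (-1) = 5. lst[5] = 55.

55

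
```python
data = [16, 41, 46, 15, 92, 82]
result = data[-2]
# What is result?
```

data has length 6. Negative index -2 maps to positive index 6 + (-2) = 4. data[4] = 92.

92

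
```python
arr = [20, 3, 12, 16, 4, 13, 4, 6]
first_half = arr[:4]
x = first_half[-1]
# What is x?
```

arr has length 8. The slice arr[:4] selects indices [0, 1, 2, 3] (0->20, 1->3, 2->12, 3->16), giving [20, 3, 12, 16]. So first_half = [20, 3, 12, 16]. Then first_half[-1] = 16.

16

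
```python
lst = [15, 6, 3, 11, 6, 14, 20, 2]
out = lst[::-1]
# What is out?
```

lst has length 8. The slice lst[::-1] selects indices [7, 6, 5, 4, 3, 2, 1, 0] (7->2, 6->20, 5->14, 4->6, 3->11, 2->3, 1->6, 0->15), giving [2, 20, 14, 6, 11, 3, 6, 15].

[2, 20, 14, 6, 11, 3, 6, 15]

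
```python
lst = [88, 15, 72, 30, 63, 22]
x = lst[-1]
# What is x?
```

lst has length 6. Negative index -1 maps to positive index 6 + (-1) = 5. lst[5] = 22.

22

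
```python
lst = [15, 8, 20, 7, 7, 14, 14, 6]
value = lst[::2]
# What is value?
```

lst has length 8. The slice lst[::2] selects indices [0, 2, 4, 6] (0->15, 2->20, 4->7, 6->14), giving [15, 20, 7, 14].

[15, 20, 7, 14]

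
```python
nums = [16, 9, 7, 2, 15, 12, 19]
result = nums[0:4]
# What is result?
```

nums has length 7. The slice nums[0:4] selects indices [0, 1, 2, 3] (0->16, 1->9, 2->7, 3->2), giving [16, 9, 7, 2].

[16, 9, 7, 2]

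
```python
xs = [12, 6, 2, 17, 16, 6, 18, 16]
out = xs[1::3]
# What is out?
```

xs has length 8. The slice xs[1::3] selects indices [1, 4, 7] (1->6, 4->16, 7->16), giving [6, 16, 16].

[6, 16, 16]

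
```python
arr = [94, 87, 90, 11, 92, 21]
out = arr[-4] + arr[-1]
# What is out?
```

arr has length 6. Negative index -4 maps to positive index 6 + (-4) = 2. arr[2] = 90.
arr has length 6. Negative index -1 maps to positive index 6 + (-1) = 5. arr[5] = 21.
Sum: 90 + 21 = 111.

111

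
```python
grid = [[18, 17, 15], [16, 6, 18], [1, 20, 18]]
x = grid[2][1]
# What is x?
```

grid[2] = [1, 20, 18]. Taking column 1 of that row yields 20.

20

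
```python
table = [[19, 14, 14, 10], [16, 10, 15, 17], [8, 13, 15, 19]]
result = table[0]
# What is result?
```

table has 3 rows. Row 0 is [19, 14, 14, 10].

[19, 14, 14, 10]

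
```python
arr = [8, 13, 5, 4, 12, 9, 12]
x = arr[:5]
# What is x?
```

arr has length 7. The slice arr[:5] selects indices [0, 1, 2, 3, 4] (0->8, 1->13, 2->5, 3->4, 4->12), giving [8, 13, 5, 4, 12].

[8, 13, 5, 4, 12]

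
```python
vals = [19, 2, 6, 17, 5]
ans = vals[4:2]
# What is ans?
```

vals has length 5. The slice vals[4:2] resolves to an empty index range, so the result is [].

[]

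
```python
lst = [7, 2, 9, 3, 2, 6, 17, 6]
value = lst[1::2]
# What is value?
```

lst has length 8. The slice lst[1::2] selects indices [1, 3, 5, 7] (1->2, 3->3, 5->6, 7->6), giving [2, 3, 6, 6].

[2, 3, 6, 6]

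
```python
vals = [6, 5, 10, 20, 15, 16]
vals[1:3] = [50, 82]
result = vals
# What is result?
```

vals starts as [6, 5, 10, 20, 15, 16] (length 6). The slice vals[1:3] covers indices [1, 2] with values [5, 10]. Replacing that slice with [50, 82] (same length) produces [6, 50, 82, 20, 15, 16].

[6, 50, 82, 20, 15, 16]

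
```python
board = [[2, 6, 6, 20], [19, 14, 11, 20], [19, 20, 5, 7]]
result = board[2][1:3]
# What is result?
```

board[2] = [19, 20, 5, 7]. board[2] has length 4. The slice board[2][1:3] selects indices [1, 2] (1->20, 2->5), giving [20, 5].

[20, 5]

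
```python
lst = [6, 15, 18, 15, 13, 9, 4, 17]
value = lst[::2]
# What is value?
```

lst has length 8. The slice lst[::2] selects indices [0, 2, 4, 6] (0->6, 2->18, 4->13, 6->4), giving [6, 18, 13, 4].

[6, 18, 13, 4]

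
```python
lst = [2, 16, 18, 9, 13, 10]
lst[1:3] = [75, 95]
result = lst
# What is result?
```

lst starts as [2, 16, 18, 9, 13, 10] (length 6). The slice lst[1:3] covers indices [1, 2] with values [16, 18]. Replacing that slice with [75, 95] (same length) produces [2, 75, 95, 9, 13, 10].

[2, 75, 95, 9, 13, 10]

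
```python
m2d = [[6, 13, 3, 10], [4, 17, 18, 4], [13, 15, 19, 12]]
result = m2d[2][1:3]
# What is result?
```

m2d[2] = [13, 15, 19, 12]. m2d[2] has length 4. The slice m2d[2][1:3] selects indices [1, 2] (1->15, 2->19), giving [15, 19].

[15, 19]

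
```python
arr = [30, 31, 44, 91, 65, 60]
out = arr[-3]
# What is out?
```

arr has length 6. Negative index -3 maps to positive index 6 + (-3) = 3. arr[3] = 91.

91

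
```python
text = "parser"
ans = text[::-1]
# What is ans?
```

text has length 6. The slice text[::-1] selects indices [5, 4, 3, 2, 1, 0] (5->'r', 4->'e', 3->'s', 2->'r', 1->'a', 0->'p'), giving 'resrap'.

'resrap'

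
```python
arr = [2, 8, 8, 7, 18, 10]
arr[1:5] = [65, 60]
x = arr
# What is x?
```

arr starts as [2, 8, 8, 7, 18, 10] (length 6). The slice arr[1:5] covers indices [1, 2, 3, 4] with values [8, 8, 7, 18]. Replacing that slice with [65, 60] (different length) produces [2, 65, 60, 10].

[2, 65, 60, 10]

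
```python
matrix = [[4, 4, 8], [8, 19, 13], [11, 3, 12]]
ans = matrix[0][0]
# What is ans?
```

matrix[0] = [4, 4, 8]. Taking column 0 of that row yields 4.

4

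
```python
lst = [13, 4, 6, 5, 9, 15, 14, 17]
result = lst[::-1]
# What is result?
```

lst has length 8. The slice lst[::-1] selects indices [7, 6, 5, 4, 3, 2, 1, 0] (7->17, 6->14, 5->15, 4->9, 3->5, 2->6, 1->4, 0->13), giving [17, 14, 15, 9, 5, 6, 4, 13].

[17, 14, 15, 9, 5, 6, 4, 13]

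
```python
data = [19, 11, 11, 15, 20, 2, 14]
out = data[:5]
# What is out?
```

data has length 7. The slice data[:5] selects indices [0, 1, 2, 3, 4] (0->19, 1->11, 2->11, 3->15, 4->20), giving [19, 11, 11, 15, 20].

[19, 11, 11, 15, 20]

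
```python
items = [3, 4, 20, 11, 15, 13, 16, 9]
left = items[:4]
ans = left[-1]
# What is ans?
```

items has length 8. The slice items[:4] selects indices [0, 1, 2, 3] (0->3, 1->4, 2->20, 3->11), giving [3, 4, 20, 11]. So left = [3, 4, 20, 11]. Then left[-1] = 11.

11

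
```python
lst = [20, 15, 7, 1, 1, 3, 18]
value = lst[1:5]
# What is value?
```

lst has length 7. The slice lst[1:5] selects indices [1, 2, 3, 4] (1->15, 2->7, 3->1, 4->1), giving [15, 7, 1, 1].

[15, 7, 1, 1]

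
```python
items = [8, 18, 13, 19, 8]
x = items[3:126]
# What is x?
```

items has length 5. The slice items[3:126] selects indices [3, 4] (3->19, 4->8), giving [19, 8].

[19, 8]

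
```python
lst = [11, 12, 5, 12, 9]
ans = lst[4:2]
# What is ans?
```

lst has length 5. The slice lst[4:2] resolves to an empty index range, so the result is [].

[]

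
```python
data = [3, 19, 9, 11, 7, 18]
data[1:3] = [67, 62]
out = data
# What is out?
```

data starts as [3, 19, 9, 11, 7, 18] (length 6). The slice data[1:3] covers indices [1, 2] with values [19, 9]. Replacing that slice with [67, 62] (same length) produces [3, 67, 62, 11, 7, 18].

[3, 67, 62, 11, 7, 18]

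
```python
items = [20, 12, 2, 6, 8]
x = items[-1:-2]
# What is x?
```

items has length 5. The slice items[-1:-2] resolves to an empty index range, so the result is [].

[]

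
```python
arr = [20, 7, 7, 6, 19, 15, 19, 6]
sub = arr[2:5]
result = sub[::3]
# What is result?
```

arr has length 8. The slice arr[2:5] selects indices [2, 3, 4] (2->7, 3->6, 4->19), giving [7, 6, 19]. So sub = [7, 6, 19]. sub has length 3. The slice sub[::3] selects indices [0] (0->7), giving [7].

[7]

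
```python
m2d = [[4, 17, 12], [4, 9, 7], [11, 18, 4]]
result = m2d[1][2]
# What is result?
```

m2d[1] = [4, 9, 7]. Taking column 2 of that row yields 7.

7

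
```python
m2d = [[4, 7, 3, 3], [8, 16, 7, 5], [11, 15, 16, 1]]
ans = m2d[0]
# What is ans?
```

m2d has 3 rows. Row 0 is [4, 7, 3, 3].

[4, 7, 3, 3]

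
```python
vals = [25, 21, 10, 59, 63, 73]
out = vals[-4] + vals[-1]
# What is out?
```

vals has length 6. Negative index -4 maps to positive index 6 + (-4) = 2. vals[2] = 10.
vals has length 6. Negative index -1 maps to positive index 6 + (-1) = 5. vals[5] = 73.
Sum: 10 + 73 = 83.

83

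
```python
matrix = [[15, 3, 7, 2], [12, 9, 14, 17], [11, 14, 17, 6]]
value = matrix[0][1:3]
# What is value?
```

matrix[0] = [15, 3, 7, 2]. matrix[0] has length 4. The slice matrix[0][1:3] selects indices [1, 2] (1->3, 2->7), giving [3, 7].

[3, 7]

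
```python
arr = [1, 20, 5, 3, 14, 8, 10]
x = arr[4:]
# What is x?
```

arr has length 7. The slice arr[4:] selects indices [4, 5, 6] (4->14, 5->8, 6->10), giving [14, 8, 10].

[14, 8, 10]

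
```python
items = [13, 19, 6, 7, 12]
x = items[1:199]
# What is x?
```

items has length 5. The slice items[1:199] selects indices [1, 2, 3, 4] (1->19, 2->6, 3->7, 4->12), giving [19, 6, 7, 12].

[19, 6, 7, 12]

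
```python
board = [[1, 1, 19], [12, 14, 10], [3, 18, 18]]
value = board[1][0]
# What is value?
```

board[1] = [12, 14, 10]. Taking column 0 of that row yields 12.

12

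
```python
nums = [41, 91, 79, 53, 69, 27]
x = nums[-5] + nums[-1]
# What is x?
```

nums has length 6. Negative index -5 maps to positive index 6 + (-5) = 1. nums[1] = 91.
nums has length 6. Negative index -1 maps to positive index 6 + (-1) = 5. nums[5] = 27.
Sum: 91 + 27 = 118.

118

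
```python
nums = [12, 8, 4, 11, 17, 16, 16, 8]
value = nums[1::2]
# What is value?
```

nums has length 8. The slice nums[1::2] selects indices [1, 3, 5, 7] (1->8, 3->11, 5->16, 7->8), giving [8, 11, 16, 8].

[8, 11, 16, 8]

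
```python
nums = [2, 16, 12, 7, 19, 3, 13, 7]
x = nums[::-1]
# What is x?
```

nums has length 8. The slice nums[::-1] selects indices [7, 6, 5, 4, 3, 2, 1, 0] (7->7, 6->13, 5->3, 4->19, 3->7, 2->12, 1->16, 0->2), giving [7, 13, 3, 19, 7, 12, 16, 2].

[7, 13, 3, 19, 7, 12, 16, 2]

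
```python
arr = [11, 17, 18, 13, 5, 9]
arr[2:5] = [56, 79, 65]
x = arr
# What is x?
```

arr starts as [11, 17, 18, 13, 5, 9] (length 6). The slice arr[2:5] covers indices [2, 3, 4] with values [18, 13, 5]. Replacing that slice with [56, 79, 65] (same length) produces [11, 17, 56, 79, 65, 9].

[11, 17, 56, 79, 65, 9]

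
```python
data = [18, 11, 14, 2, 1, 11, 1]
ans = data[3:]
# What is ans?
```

data has length 7. The slice data[3:] selects indices [3, 4, 5, 6] (3->2, 4->1, 5->11, 6->1), giving [2, 1, 11, 1].

[2, 1, 11, 1]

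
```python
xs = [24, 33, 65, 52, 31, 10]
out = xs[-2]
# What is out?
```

xs has length 6. Negative index -2 maps to positive index 6 + (-2) = 4. xs[4] = 31.

31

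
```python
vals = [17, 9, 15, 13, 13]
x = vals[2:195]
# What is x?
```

vals has length 5. The slice vals[2:195] selects indices [2, 3, 4] (2->15, 3->13, 4->13), giving [15, 13, 13].

[15, 13, 13]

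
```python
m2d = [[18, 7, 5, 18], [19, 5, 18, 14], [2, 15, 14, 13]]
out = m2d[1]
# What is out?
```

m2d has 3 rows. Row 1 is [19, 5, 18, 14].

[19, 5, 18, 14]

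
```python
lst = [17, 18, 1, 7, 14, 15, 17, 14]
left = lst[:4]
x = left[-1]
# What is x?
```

lst has length 8. The slice lst[:4] selects indices [0, 1, 2, 3] (0->17, 1->18, 2->1, 3->7), giving [17, 18, 1, 7]. So left = [17, 18, 1, 7]. Then left[-1] = 7.

7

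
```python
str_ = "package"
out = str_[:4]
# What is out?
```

str_ has length 7. The slice str_[:4] selects indices [0, 1, 2, 3] (0->'p', 1->'a', 2->'c', 3->'k'), giving 'pack'.

'pack'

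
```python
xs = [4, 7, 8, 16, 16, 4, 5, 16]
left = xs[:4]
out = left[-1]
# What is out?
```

xs has length 8. The slice xs[:4] selects indices [0, 1, 2, 3] (0->4, 1->7, 2->8, 3->16), giving [4, 7, 8, 16]. So left = [4, 7, 8, 16]. Then left[-1] = 16.

16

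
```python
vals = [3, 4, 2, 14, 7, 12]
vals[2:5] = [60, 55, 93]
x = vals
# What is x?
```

vals starts as [3, 4, 2, 14, 7, 12] (length 6). The slice vals[2:5] covers indices [2, 3, 4] with values [2, 14, 7]. Replacing that slice with [60, 55, 93] (same length) produces [3, 4, 60, 55, 93, 12].

[3, 4, 60, 55, 93, 12]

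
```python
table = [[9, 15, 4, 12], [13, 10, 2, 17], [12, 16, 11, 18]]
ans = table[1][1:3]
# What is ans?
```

table[1] = [13, 10, 2, 17]. table[1] has length 4. The slice table[1][1:3] selects indices [1, 2] (1->10, 2->2), giving [10, 2].

[10, 2]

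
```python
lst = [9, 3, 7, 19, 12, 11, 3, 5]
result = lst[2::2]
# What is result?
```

lst has length 8. The slice lst[2::2] selects indices [2, 4, 6] (2->7, 4->12, 6->3), giving [7, 12, 3].

[7, 12, 3]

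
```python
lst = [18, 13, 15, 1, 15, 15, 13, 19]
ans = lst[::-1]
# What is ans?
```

lst has length 8. The slice lst[::-1] selects indices [7, 6, 5, 4, 3, 2, 1, 0] (7->19, 6->13, 5->15, 4->15, 3->1, 2->15, 1->13, 0->18), giving [19, 13, 15, 15, 1, 15, 13, 18].

[19, 13, 15, 15, 1, 15, 13, 18]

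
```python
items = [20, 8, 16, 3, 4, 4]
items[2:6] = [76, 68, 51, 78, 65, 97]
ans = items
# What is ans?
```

items starts as [20, 8, 16, 3, 4, 4] (length 6). The slice items[2:6] covers indices [2, 3, 4, 5] with values [16, 3, 4, 4]. Replacing that slice with [76, 68, 51, 78, 65, 97] (different length) produces [20, 8, 76, 68, 51, 78, 65, 97].

[20, 8, 76, 68, 51, 78, 65, 97]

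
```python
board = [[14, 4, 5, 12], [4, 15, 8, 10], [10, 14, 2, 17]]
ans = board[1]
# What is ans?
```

board has 3 rows. Row 1 is [4, 15, 8, 10].

[4, 15, 8, 10]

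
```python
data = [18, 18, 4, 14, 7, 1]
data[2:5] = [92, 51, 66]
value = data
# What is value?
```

data starts as [18, 18, 4, 14, 7, 1] (length 6). The slice data[2:5] covers indices [2, 3, 4] with values [4, 14, 7]. Replacing that slice with [92, 51, 66] (same length) produces [18, 18, 92, 51, 66, 1].

[18, 18, 92, 51, 66, 1]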